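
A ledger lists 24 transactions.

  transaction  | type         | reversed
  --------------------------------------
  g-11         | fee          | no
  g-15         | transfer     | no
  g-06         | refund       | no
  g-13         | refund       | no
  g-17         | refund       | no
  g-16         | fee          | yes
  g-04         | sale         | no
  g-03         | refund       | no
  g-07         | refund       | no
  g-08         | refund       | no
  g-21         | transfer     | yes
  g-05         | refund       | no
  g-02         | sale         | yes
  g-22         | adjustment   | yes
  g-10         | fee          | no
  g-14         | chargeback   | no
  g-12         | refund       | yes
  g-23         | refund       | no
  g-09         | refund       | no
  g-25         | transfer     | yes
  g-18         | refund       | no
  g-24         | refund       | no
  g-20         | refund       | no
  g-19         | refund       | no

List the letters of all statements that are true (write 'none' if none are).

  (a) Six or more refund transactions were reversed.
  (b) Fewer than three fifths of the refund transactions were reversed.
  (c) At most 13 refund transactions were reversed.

|A| = 14, |A ∩ B| = 1, |A ∖ B| = 13.
(a) |A ∩ B| ≥ 6: fails.
(b) |A ∩ B| / |A| < 3/5: holds.
(c) |A ∩ B| ≤ 13: holds.

(b), (c)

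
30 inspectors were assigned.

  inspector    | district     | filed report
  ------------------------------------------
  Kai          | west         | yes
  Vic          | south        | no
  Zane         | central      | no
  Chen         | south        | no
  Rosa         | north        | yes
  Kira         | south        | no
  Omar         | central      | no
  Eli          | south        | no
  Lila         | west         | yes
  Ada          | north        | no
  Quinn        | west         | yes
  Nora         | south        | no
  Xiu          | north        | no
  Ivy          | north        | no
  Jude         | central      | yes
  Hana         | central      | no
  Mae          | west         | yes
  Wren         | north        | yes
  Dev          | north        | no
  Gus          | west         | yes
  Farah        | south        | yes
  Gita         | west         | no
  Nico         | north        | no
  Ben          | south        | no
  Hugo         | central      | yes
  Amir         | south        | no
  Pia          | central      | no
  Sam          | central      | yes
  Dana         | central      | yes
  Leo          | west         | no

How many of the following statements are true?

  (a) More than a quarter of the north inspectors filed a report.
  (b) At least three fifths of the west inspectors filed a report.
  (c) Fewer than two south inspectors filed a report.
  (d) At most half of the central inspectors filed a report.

(a) north: |A| = 7, |A ∩ B| = 2; needs |A ∩ B| / |A| > 1/4 — true.
(b) west: |A| = 7, |A ∩ B| = 5; needs |A ∩ B| / |A| ≥ 3/5 — true.
(c) south: |A| = 8, |A ∩ B| = 1; needs |A ∩ B| < 2 — true.
(d) central: |A| = 8, |A ∩ B| = 4; needs |A ∩ B| ≤ |A ∖ B| — true.

4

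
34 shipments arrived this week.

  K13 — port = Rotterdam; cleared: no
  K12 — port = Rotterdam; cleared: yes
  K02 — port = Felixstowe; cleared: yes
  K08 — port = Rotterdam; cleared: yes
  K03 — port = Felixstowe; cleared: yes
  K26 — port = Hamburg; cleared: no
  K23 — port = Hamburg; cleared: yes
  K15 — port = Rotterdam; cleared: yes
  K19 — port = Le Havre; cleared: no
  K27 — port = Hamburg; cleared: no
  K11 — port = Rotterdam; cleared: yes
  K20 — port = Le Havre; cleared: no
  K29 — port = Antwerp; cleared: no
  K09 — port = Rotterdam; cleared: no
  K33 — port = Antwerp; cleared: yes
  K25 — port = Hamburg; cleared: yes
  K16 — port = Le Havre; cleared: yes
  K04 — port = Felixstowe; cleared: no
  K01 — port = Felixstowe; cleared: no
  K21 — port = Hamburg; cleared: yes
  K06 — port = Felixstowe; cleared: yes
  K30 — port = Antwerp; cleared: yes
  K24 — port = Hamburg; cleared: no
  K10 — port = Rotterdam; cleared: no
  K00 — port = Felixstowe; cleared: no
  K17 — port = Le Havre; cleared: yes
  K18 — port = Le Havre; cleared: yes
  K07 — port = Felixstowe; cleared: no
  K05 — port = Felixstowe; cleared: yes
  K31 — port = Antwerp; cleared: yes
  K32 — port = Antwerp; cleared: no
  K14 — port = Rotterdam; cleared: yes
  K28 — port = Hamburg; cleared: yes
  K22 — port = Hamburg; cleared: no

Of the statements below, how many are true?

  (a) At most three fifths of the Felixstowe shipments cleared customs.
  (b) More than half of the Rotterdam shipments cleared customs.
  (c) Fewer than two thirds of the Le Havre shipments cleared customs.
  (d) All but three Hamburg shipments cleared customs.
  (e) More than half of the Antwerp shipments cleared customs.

4

(a) Felixstowe: |A| = 8, |A ∩ B| = 4; needs |A ∩ B| / |A| ≤ 3/5 — true.
(b) Rotterdam: |A| = 8, |A ∩ B| = 5; needs |A ∩ B| > |A ∖ B| — true.
(c) Le Havre: |A| = 5, |A ∩ B| = 3; needs |A ∩ B| / |A| < 2/3 — true.
(d) Hamburg: |A| = 8, |A ∩ B| = 4; needs |A ∖ B| = 3 — false.
(e) Antwerp: |A| = 5, |A ∩ B| = 3; needs |A ∩ B| > |A ∖ B| — true.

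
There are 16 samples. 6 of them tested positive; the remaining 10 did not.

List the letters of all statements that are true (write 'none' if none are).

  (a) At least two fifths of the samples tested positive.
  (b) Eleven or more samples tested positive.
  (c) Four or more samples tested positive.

|A| = 16, |A ∩ B| = 6, |A ∖ B| = 10.
(a) |A ∩ B| / |A| ≥ 2/5: fails.
(b) |A ∩ B| ≥ 11: fails.
(c) |A ∩ B| ≥ 4: holds.

(c)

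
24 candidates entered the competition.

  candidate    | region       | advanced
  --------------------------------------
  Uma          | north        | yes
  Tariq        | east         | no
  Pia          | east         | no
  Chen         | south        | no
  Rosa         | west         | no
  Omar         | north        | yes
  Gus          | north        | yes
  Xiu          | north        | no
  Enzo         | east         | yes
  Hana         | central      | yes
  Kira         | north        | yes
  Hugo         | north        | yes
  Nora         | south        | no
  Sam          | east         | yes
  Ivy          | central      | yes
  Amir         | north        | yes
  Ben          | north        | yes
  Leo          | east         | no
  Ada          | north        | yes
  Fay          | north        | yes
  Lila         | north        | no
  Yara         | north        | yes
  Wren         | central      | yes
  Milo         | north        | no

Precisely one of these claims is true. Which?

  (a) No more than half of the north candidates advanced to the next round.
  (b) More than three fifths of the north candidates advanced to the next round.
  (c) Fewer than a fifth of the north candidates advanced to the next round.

|A| = 13, |A ∩ B| = 10, |A ∖ B| = 3.
(a) requires |A ∩ B| ≤ |A ∖ B|: false.
(b) requires |A ∩ B| / |A| > 3/5: true.
(c) requires |A ∩ B| / |A| < 1/5: false.

(b)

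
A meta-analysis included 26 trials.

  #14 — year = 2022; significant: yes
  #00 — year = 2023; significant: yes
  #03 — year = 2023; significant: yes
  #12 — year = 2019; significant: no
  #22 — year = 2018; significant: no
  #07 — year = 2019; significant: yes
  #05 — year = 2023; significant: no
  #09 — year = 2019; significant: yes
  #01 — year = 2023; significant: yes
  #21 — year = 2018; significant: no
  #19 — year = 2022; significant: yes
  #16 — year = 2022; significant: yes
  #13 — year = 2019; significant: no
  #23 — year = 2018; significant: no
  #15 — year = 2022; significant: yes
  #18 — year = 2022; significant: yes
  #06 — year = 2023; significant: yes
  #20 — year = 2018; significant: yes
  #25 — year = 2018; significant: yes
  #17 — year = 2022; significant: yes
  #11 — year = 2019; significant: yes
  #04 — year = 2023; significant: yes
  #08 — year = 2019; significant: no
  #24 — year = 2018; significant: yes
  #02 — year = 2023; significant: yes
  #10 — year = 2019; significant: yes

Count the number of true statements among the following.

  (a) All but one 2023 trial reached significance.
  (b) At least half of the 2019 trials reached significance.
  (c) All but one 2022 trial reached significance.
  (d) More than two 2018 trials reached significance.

3

(a) 2023: |A| = 7, |A ∩ B| = 6; needs |A ∖ B| = 1 — true.
(b) 2019: |A| = 7, |A ∩ B| = 4; needs |A ∩ B| ≥ |A ∖ B| — true.
(c) 2022: |A| = 6, |A ∩ B| = 6; needs |A ∖ B| = 1 — false.
(d) 2018: |A| = 6, |A ∩ B| = 3; needs |A ∩ B| > 2 — true.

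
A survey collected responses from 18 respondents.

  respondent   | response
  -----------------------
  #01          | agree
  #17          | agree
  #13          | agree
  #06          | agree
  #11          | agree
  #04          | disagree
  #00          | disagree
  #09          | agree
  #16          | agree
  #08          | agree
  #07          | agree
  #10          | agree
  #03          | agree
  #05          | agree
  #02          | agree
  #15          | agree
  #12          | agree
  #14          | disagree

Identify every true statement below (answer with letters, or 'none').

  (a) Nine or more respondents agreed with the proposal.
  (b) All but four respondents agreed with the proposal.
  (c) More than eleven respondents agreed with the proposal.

(a), (c)

|A| = 18, |A ∩ B| = 15, |A ∖ B| = 3.
(a) |A ∩ B| ≥ 9: holds.
(b) |A ∖ B| = 4: fails.
(c) |A ∩ B| > 11: holds.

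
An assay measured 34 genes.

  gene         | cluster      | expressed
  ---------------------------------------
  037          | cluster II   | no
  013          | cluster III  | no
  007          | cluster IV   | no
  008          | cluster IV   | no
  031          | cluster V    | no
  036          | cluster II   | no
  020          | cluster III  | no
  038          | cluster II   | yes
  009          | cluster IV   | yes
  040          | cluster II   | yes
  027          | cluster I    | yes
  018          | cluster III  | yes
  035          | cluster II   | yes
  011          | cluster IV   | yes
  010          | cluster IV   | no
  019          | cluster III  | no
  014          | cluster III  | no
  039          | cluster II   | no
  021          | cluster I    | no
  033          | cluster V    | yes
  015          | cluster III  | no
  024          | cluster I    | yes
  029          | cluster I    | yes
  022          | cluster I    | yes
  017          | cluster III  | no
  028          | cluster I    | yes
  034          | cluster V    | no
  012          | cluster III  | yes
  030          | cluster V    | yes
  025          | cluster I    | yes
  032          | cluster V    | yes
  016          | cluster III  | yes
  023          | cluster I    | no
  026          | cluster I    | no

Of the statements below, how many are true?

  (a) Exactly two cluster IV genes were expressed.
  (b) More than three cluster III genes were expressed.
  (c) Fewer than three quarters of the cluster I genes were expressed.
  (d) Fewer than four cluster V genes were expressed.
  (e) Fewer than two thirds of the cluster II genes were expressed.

4

(a) cluster IV: |A| = 5, |A ∩ B| = 2; needs |A ∩ B| = 2 — true.
(b) cluster III: |A| = 9, |A ∩ B| = 3; needs |A ∩ B| > 3 — false.
(c) cluster I: |A| = 9, |A ∩ B| = 6; needs |A ∩ B| / |A| < 3/4 — true.
(d) cluster V: |A| = 5, |A ∩ B| = 3; needs |A ∩ B| < 4 — true.
(e) cluster II: |A| = 6, |A ∩ B| = 3; needs |A ∩ B| / |A| < 2/3 — true.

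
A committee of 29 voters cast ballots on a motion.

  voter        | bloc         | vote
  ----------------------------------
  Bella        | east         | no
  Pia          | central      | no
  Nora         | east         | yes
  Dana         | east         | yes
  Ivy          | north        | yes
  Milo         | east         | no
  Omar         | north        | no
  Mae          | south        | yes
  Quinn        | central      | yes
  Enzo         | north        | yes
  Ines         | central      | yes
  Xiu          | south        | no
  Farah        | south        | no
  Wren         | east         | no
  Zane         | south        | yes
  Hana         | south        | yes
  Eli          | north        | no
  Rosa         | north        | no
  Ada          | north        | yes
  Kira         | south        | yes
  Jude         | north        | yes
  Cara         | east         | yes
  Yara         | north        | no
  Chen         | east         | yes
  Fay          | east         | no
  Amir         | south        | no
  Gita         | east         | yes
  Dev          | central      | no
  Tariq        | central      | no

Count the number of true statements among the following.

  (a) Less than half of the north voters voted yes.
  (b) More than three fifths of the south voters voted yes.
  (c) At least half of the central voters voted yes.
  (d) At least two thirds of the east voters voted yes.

(a) north: |A| = 8, |A ∩ B| = 4; needs |A ∩ B| < |A ∖ B| — false.
(b) south: |A| = 7, |A ∩ B| = 4; needs |A ∩ B| / |A| > 3/5 — false.
(c) central: |A| = 5, |A ∩ B| = 2; needs |A ∩ B| ≥ |A ∖ B| — false.
(d) east: |A| = 9, |A ∩ B| = 5; needs |A ∩ B| / |A| ≥ 2/3 — false.

0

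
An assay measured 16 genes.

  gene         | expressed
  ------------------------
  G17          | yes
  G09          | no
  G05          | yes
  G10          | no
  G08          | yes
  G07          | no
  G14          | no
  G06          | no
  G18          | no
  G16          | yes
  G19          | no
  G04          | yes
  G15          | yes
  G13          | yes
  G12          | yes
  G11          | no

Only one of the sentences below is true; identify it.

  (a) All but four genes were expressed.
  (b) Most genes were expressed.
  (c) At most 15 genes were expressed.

(c)

|A| = 16, |A ∩ B| = 8, |A ∖ B| = 8.
(a) requires |A ∖ B| = 4: false.
(b) requires |A ∩ B| > |A ∖ B|: false.
(c) requires |A ∩ B| ≤ 15: true.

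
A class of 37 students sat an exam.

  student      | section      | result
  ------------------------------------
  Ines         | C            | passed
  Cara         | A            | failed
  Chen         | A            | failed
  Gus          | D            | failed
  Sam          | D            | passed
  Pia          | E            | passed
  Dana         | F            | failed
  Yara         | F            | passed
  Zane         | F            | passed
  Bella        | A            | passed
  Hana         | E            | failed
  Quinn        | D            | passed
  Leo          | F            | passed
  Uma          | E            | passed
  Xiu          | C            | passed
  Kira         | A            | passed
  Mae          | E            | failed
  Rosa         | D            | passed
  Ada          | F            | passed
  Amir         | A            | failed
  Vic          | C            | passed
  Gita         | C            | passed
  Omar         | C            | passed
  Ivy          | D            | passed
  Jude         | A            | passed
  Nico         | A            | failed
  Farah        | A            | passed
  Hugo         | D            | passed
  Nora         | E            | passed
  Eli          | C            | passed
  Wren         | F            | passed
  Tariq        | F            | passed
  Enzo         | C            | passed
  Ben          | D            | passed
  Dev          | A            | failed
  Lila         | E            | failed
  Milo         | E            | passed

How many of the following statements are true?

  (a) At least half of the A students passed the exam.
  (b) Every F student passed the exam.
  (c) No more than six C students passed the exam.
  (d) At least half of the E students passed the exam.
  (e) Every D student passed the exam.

(a) A: |A| = 9, |A ∩ B| = 4; needs |A ∩ B| ≥ |A ∖ B| — false.
(b) F: |A| = 7, |A ∩ B| = 6; needs A ⊆ B, i.e. every element of A is in B (|A ∖ B| = 0) — false.
(c) C: |A| = 7, |A ∩ B| = 7; needs |A ∩ B| ≤ 6 — false.
(d) E: |A| = 7, |A ∩ B| = 4; needs |A ∩ B| ≥ |A ∖ B| — true.
(e) D: |A| = 7, |A ∩ B| = 6; needs A ⊆ B, i.e. every element of A is in B (|A ∖ B| = 0) — false.

1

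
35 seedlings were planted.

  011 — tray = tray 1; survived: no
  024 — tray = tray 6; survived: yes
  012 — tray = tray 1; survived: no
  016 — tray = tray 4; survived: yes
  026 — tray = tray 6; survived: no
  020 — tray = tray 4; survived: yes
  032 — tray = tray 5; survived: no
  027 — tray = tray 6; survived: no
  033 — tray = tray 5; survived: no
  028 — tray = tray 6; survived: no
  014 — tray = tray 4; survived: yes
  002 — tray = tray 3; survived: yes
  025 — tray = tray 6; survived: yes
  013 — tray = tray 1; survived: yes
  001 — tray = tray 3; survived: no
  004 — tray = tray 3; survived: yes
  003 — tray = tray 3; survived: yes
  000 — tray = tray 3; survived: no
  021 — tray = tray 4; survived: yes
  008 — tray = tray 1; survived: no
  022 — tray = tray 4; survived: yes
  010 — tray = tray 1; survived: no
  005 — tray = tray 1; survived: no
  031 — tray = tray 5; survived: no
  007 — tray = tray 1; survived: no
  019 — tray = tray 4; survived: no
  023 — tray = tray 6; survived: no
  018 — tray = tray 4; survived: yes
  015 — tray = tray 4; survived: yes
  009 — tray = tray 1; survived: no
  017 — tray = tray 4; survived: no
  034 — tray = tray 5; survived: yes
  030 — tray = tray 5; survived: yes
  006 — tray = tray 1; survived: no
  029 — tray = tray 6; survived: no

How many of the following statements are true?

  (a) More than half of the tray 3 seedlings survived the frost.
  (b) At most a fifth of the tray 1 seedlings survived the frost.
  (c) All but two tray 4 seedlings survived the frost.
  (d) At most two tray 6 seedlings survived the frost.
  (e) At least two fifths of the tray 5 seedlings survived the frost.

(a) tray 3: |A| = 5, |A ∩ B| = 3; needs |A ∩ B| > |A ∖ B| — true.
(b) tray 1: |A| = 9, |A ∩ B| = 1; needs |A ∩ B| / |A| ≤ 1/5 — true.
(c) tray 4: |A| = 9, |A ∩ B| = 7; needs |A ∖ B| = 2 — true.
(d) tray 6: |A| = 7, |A ∩ B| = 2; needs |A ∩ B| ≤ 2 — true.
(e) tray 5: |A| = 5, |A ∩ B| = 2; needs |A ∩ B| / |A| ≥ 2/5 — true.

5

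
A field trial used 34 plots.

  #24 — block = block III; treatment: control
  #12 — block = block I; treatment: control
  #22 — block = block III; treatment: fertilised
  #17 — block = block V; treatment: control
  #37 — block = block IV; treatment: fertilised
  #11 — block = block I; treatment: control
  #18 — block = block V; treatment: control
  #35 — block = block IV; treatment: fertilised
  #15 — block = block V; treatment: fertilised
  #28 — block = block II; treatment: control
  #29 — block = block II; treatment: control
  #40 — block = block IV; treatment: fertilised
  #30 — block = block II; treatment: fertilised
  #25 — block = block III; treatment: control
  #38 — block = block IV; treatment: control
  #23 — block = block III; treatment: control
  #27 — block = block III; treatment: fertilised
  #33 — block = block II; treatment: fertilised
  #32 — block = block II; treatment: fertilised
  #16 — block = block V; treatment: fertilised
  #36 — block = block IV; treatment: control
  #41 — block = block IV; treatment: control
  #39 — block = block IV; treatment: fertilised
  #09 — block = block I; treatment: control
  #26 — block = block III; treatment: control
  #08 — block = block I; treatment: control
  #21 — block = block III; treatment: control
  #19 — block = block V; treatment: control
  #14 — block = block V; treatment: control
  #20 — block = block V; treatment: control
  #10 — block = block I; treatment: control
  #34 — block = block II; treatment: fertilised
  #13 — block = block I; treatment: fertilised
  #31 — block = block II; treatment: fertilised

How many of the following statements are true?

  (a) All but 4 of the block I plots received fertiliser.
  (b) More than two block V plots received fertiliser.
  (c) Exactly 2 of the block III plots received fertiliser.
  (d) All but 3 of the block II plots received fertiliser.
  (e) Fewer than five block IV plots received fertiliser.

(a) block I: |A| = 6, |A ∩ B| = 1; needs |A ∖ B| = 4 — false.
(b) block V: |A| = 7, |A ∩ B| = 2; needs |A ∩ B| > 2 — false.
(c) block III: |A| = 7, |A ∩ B| = 2; needs |A ∩ B| = 2 — true.
(d) block II: |A| = 7, |A ∩ B| = 5; needs |A ∖ B| = 3 — false.
(e) block IV: |A| = 7, |A ∩ B| = 4; needs |A ∩ B| < 5 — true.

2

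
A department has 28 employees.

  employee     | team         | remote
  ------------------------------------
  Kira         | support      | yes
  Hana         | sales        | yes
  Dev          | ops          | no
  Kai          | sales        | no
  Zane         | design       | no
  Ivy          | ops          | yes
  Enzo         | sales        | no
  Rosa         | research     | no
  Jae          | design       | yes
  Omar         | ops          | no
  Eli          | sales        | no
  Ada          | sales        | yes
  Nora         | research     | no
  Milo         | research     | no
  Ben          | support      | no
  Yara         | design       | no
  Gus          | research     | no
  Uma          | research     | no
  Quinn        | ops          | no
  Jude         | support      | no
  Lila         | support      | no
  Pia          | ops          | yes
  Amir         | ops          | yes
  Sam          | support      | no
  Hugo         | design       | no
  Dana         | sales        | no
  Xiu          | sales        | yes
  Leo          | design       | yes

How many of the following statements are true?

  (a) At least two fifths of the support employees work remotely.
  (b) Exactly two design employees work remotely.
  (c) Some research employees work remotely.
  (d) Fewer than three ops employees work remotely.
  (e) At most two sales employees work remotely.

1

(a) support: |A| = 5, |A ∩ B| = 1; needs |A ∩ B| / |A| ≥ 2/5 — false.
(b) design: |A| = 5, |A ∩ B| = 2; needs |A ∩ B| = 2 — true.
(c) research: |A| = 5, |A ∩ B| = 0; needs A ∩ B ≠ ∅ (|A ∩ B| ≥ 1) — false.
(d) ops: |A| = 6, |A ∩ B| = 3; needs |A ∩ B| < 3 — false.
(e) sales: |A| = 7, |A ∩ B| = 3; needs |A ∩ B| ≤ 2 — false.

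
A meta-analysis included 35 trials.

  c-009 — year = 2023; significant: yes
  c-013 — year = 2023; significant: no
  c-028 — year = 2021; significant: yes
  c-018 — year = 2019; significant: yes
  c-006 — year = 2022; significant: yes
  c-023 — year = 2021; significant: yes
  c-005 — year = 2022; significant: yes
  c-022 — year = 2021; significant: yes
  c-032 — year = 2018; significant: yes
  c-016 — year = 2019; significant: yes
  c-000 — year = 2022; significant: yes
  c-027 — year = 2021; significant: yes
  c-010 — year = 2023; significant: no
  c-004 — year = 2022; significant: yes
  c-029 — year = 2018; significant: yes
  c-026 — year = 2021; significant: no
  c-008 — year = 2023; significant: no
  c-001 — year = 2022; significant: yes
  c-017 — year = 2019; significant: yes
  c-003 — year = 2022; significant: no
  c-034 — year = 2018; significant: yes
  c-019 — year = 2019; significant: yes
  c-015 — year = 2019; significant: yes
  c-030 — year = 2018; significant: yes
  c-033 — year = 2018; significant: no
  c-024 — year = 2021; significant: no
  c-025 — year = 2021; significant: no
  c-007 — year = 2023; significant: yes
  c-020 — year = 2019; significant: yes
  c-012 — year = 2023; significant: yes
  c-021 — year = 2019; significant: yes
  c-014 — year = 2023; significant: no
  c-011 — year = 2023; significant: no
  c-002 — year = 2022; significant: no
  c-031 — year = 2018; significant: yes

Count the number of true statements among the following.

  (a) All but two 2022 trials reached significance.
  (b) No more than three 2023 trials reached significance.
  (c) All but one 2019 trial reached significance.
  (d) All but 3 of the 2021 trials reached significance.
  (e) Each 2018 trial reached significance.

(a) 2022: |A| = 7, |A ∩ B| = 5; needs |A ∖ B| = 2 — true.
(b) 2023: |A| = 8, |A ∩ B| = 3; needs |A ∩ B| ≤ 3 — true.
(c) 2019: |A| = 7, |A ∩ B| = 7; needs |A ∖ B| = 1 — false.
(d) 2021: |A| = 7, |A ∩ B| = 4; needs |A ∖ B| = 3 — true.
(e) 2018: |A| = 6, |A ∩ B| = 5; needs A ⊆ B, i.e. every element of A is in B (|A ∖ B| = 0) — false.

3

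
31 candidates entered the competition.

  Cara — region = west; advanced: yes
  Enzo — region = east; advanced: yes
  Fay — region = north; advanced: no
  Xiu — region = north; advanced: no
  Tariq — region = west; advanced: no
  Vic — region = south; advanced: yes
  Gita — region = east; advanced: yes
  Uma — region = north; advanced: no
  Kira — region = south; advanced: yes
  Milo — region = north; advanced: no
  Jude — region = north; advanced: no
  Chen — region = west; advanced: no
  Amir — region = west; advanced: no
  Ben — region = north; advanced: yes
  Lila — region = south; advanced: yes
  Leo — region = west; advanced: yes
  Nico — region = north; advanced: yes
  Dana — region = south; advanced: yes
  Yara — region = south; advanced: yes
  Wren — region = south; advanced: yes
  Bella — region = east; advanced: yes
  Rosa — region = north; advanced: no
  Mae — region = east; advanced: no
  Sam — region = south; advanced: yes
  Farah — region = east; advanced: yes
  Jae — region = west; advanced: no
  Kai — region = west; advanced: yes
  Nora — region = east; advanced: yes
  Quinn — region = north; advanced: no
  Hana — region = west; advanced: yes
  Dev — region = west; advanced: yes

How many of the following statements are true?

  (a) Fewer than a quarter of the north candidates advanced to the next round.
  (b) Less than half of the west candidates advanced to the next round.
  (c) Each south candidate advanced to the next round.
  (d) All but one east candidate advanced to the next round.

3

(a) north: |A| = 9, |A ∩ B| = 2; needs |A ∩ B| / |A| < 1/4 — true.
(b) west: |A| = 9, |A ∩ B| = 5; needs |A ∩ B| < |A ∖ B| — false.
(c) south: |A| = 7, |A ∩ B| = 7; needs A ⊆ B, i.e. every element of A is in B (|A ∖ B| = 0) — true.
(d) east: |A| = 6, |A ∩ B| = 5; needs |A ∖ B| = 1 — true.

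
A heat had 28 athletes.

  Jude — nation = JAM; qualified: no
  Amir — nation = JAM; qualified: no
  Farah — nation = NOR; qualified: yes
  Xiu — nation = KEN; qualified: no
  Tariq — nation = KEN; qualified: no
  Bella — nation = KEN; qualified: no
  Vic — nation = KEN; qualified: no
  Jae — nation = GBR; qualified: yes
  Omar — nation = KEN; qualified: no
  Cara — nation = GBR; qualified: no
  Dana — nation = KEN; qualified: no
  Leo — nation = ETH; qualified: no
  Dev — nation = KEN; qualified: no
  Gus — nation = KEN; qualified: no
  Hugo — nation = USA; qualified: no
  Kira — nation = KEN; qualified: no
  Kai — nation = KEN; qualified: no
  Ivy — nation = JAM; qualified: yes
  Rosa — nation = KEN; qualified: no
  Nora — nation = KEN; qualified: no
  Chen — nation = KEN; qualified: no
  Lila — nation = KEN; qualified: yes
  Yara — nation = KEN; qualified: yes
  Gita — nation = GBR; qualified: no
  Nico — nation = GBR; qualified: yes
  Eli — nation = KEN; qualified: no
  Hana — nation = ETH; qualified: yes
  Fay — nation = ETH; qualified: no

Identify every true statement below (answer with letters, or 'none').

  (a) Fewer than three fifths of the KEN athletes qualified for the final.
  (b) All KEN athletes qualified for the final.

|A| = 16, |A ∩ B| = 2, |A ∖ B| = 14.
(a) |A ∩ B| / |A| < 3/5: holds.
(b) A ⊆ B, i.e. every element of A is in B (|A ∖ B| = 0): fails.

(a)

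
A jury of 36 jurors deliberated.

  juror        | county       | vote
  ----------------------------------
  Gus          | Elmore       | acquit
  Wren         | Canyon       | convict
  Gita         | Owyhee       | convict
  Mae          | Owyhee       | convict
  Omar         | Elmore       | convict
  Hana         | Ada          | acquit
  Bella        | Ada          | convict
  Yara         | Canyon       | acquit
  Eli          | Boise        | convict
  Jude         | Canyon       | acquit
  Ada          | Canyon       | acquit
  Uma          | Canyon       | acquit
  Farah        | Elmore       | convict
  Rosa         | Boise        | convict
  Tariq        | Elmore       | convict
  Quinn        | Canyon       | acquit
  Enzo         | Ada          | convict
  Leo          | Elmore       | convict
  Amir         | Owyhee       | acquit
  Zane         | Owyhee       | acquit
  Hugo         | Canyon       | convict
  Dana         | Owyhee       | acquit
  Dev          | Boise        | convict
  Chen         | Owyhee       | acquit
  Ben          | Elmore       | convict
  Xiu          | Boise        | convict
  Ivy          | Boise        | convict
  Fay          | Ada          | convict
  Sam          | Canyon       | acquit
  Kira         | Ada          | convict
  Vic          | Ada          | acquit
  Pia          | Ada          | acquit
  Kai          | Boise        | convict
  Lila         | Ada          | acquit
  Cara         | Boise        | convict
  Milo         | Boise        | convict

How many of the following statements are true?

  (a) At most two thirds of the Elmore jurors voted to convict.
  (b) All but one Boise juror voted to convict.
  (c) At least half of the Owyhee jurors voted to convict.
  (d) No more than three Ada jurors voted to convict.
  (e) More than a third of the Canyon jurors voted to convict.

(a) Elmore: |A| = 6, |A ∩ B| = 5; needs |A ∩ B| / |A| ≤ 2/3 — false.
(b) Boise: |A| = 8, |A ∩ B| = 8; needs |A ∖ B| = 1 — false.
(c) Owyhee: |A| = 6, |A ∩ B| = 2; needs |A ∩ B| ≥ |A ∖ B| — false.
(d) Ada: |A| = 8, |A ∩ B| = 4; needs |A ∩ B| ≤ 3 — false.
(e) Canyon: |A| = 8, |A ∩ B| = 2; needs |A ∩ B| / |A| > 1/3 — false.

0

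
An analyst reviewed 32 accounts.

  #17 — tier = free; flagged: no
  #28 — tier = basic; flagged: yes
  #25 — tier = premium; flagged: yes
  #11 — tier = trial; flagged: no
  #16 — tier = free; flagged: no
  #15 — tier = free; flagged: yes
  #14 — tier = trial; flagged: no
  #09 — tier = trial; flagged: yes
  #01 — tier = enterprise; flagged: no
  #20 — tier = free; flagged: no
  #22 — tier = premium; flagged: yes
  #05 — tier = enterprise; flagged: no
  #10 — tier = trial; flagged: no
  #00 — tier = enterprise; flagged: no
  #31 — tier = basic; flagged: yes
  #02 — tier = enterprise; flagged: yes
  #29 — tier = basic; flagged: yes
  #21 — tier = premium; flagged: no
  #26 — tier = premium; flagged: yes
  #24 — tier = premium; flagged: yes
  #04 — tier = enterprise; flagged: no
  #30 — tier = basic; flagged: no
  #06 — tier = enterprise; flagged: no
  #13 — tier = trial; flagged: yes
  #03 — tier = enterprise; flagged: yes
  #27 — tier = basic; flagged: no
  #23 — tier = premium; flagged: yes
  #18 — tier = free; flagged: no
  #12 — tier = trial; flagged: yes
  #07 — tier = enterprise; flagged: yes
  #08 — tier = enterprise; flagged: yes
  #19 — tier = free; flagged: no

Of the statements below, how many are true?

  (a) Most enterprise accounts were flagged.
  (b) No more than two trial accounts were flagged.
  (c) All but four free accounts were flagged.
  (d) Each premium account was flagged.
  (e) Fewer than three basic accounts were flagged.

0

(a) enterprise: |A| = 9, |A ∩ B| = 4; needs |A ∩ B| > |A ∖ B| — false.
(b) trial: |A| = 6, |A ∩ B| = 3; needs |A ∩ B| ≤ 2 — false.
(c) free: |A| = 6, |A ∩ B| = 1; needs |A ∖ B| = 4 — false.
(d) premium: |A| = 6, |A ∩ B| = 5; needs A ⊆ B, i.e. every element of A is in B (|A ∖ B| = 0) — false.
(e) basic: |A| = 5, |A ∩ B| = 3; needs |A ∩ B| < 3 — false.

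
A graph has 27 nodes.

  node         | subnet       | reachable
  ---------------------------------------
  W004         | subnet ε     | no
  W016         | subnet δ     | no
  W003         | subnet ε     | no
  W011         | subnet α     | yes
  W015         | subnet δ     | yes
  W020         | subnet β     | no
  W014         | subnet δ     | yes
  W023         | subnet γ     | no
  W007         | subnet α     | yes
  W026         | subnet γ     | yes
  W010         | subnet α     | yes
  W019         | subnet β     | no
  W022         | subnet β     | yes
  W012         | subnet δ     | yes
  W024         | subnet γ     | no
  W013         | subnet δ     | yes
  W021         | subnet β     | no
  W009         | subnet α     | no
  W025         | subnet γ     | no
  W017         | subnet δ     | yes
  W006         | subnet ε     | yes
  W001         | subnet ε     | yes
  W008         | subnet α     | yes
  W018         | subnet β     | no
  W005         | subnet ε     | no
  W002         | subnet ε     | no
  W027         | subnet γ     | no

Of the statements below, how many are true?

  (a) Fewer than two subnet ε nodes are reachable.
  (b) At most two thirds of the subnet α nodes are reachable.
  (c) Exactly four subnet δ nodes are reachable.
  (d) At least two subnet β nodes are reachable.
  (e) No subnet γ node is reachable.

(a) subnet ε: |A| = 6, |A ∩ B| = 2; needs |A ∩ B| < 2 — false.
(b) subnet α: |A| = 5, |A ∩ B| = 4; needs |A ∩ B| / |A| ≤ 2/3 — false.
(c) subnet δ: |A| = 6, |A ∩ B| = 5; needs |A ∩ B| = 4 — false.
(d) subnet β: |A| = 5, |A ∩ B| = 1; needs |A ∩ B| ≥ 2 — false.
(e) subnet γ: |A| = 5, |A ∩ B| = 1; needs A ∩ B = ∅ (|A ∩ B| = 0) — false.

0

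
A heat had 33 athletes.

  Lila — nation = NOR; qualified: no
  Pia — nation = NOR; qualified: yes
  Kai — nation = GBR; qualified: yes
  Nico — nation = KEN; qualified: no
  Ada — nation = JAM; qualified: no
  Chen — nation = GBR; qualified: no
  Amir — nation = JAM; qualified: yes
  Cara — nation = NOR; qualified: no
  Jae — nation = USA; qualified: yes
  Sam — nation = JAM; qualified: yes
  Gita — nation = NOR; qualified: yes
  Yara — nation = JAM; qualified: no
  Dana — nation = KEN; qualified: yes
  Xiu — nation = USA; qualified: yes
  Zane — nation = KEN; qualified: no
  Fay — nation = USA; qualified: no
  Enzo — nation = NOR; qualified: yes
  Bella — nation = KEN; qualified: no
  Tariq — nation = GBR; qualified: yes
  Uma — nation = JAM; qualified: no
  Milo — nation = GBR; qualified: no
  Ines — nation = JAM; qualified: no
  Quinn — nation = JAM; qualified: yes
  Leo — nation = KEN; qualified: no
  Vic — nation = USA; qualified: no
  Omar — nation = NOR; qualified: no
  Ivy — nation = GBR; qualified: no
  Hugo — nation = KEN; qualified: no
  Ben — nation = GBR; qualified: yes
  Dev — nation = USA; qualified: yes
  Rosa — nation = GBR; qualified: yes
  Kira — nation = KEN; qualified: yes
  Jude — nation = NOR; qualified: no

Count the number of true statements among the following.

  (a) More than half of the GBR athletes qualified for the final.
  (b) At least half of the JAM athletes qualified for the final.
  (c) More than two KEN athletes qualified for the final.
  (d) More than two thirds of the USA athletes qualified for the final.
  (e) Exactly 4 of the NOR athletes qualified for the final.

1

(a) GBR: |A| = 7, |A ∩ B| = 4; needs |A ∩ B| > |A ∖ B| — true.
(b) JAM: |A| = 7, |A ∩ B| = 3; needs |A ∩ B| ≥ |A ∖ B| — false.
(c) KEN: |A| = 7, |A ∩ B| = 2; needs |A ∩ B| > 2 — false.
(d) USA: |A| = 5, |A ∩ B| = 3; needs |A ∩ B| / |A| > 2/3 — false.
(e) NOR: |A| = 7, |A ∩ B| = 3; needs |A ∩ B| = 4 — false.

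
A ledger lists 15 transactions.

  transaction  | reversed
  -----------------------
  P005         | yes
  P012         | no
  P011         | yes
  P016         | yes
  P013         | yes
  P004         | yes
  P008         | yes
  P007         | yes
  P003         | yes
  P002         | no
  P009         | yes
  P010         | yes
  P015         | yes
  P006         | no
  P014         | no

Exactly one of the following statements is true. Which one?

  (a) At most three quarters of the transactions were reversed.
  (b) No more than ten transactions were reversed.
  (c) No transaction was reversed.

|A| = 15, |A ∩ B| = 11, |A ∖ B| = 4.
(a) requires |A ∩ B| / |A| ≤ 3/4: true.
(b) requires |A ∩ B| ≤ 10: false.
(c) requires A ∩ B = ∅ (|A ∩ B| = 0): false.

(a)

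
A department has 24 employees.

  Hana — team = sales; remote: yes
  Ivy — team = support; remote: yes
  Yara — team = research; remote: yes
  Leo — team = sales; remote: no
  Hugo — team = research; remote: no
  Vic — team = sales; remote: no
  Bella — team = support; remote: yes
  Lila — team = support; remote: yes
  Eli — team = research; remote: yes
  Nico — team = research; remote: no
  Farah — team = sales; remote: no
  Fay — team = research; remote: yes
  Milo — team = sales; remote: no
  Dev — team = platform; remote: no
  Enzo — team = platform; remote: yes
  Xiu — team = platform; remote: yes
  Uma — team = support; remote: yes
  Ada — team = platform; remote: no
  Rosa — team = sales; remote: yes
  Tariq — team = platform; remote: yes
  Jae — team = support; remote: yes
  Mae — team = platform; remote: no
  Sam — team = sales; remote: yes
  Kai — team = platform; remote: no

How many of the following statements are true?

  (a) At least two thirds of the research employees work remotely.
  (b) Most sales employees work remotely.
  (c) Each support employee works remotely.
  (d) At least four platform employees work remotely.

1

(a) research: |A| = 5, |A ∩ B| = 3; needs |A ∩ B| / |A| ≥ 2/3 — false.
(b) sales: |A| = 7, |A ∩ B| = 3; needs |A ∩ B| > |A ∖ B| — false.
(c) support: |A| = 5, |A ∩ B| = 5; needs A ⊆ B, i.e. every element of A is in B (|A ∖ B| = 0) — true.
(d) platform: |A| = 7, |A ∩ B| = 3; needs |A ∩ B| ≥ 4 — false.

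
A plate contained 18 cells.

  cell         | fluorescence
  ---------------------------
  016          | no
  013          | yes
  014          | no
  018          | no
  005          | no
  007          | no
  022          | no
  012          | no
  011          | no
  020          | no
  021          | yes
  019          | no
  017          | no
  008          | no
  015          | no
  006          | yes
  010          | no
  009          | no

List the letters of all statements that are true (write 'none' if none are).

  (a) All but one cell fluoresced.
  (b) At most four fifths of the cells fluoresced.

(b)

|A| = 18, |A ∩ B| = 3, |A ∖ B| = 15.
(a) |A ∖ B| = 1: fails.
(b) |A ∩ B| / |A| ≤ 4/5: holds.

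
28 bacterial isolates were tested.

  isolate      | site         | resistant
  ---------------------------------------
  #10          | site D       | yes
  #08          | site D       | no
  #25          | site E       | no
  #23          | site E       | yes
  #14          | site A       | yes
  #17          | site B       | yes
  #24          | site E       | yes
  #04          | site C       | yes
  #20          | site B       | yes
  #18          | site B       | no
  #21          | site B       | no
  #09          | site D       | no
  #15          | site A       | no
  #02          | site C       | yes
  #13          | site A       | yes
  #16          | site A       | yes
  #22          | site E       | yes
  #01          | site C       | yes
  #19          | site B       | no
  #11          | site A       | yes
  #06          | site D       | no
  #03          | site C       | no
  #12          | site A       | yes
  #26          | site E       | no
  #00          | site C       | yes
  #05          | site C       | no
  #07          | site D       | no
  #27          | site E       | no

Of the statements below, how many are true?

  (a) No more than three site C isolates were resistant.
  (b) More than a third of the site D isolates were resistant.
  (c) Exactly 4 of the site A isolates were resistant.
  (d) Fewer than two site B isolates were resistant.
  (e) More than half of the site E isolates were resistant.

0

(a) site C: |A| = 6, |A ∩ B| = 4; needs |A ∩ B| ≤ 3 — false.
(b) site D: |A| = 5, |A ∩ B| = 1; needs |A ∩ B| / |A| > 1/3 — false.
(c) site A: |A| = 6, |A ∩ B| = 5; needs |A ∩ B| = 4 — false.
(d) site B: |A| = 5, |A ∩ B| = 2; needs |A ∩ B| < 2 — false.
(e) site E: |A| = 6, |A ∩ B| = 3; needs |A ∩ B| > |A ∖ B| — false.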